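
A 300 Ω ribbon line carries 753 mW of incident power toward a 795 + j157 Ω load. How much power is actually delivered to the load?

P_delivered ≈ 587 mW

|Γ| = |(495 + j157)/(1095 + j157)| = 0.469
|Γ|² = 0.22
P_refl = |Γ|²·P_inc = 166 mW, P_del = (1 − |Γ|²)·P_inc = 587 mW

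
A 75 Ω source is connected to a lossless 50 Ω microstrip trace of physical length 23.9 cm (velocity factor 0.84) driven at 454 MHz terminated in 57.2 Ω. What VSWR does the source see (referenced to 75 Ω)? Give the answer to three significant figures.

λ = v/f = 0.84·c / 454 MHz = 0.555 m
βl = 2π·l/λ = 2π × 0.431 = 155°
tan(βl) = -0.466
Z_in = Z_0·(Z_L + jZ_0·tanβl)/(Z_0 + jZ_L·tanβl) = 54.2 + j5.6 Ω
Γ_s = (Z_in − Z_s)/(Z_in + Z_s) = (-20.8 + j5.6)/(129 + j5.6), |Γ_s| = 0.166
VSWR = (1 + |Γ_s|)/(1 − |Γ_s|)

VSWR ≈ 1.4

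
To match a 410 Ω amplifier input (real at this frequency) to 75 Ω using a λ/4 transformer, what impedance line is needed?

Z_qwt ≈ 175 Ω

Z_qwt = √(Z_0·R_L) = √(75 × 410) = √30750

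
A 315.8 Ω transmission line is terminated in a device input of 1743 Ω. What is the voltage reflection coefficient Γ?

Γ = 0.693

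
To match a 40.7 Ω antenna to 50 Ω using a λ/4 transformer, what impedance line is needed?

Z_qwt = √(Z_0·R_L) = √(50 × 40.7) = √2035

Z_qwt ≈ 45.1 Ω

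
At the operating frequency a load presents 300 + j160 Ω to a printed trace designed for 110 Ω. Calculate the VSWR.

VSWR ≈ 3.59

Γ = (Z_L − Z_0)/(Z_L + Z_0) = (190 + j160)/(410 + j160)
|Γ| = 248/440 = 0.564
VSWR = (1 + |Γ|)/(1 − |Γ|) = 1.56/0.436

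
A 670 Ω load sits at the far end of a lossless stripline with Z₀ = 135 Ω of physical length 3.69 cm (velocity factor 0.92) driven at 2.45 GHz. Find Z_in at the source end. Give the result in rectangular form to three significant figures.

Z_in ≈ 34.4 + j67.9 Ω

λ = v/f = 0.92·c / 2.45 GHz = 0.113 m
βl = 2π·l/λ = 2π × 0.328 = 118°
tan(βl) = tan(118°) = -1.89
Z_in = Z_0·(Z_L + jZ_0·tanβl)/(Z_0 + jZ_L·tanβl)
     = 135·(670 − j255)/(135 − j1260)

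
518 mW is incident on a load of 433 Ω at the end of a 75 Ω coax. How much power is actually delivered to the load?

P_delivered ≈ 261 mW

Γ = (433 − 75)/(433 + 75) = 0.705
|Γ|² = 0.497
P_refl = |Γ|²·P_inc = 257 mW, P_del = (1 − |Γ|²)·P_inc = 261 mW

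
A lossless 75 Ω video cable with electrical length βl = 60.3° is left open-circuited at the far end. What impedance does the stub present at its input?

tan(βl) = 1.75
For an open-circuited stub, Z_in = −jZ_0·cot(βl) = −jZ_0/tan(βl)

Z_in ≈ −j42.8 Ω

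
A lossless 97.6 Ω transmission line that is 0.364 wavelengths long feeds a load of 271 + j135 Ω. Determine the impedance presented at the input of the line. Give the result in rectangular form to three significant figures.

Z_in ≈ 37.2 + j54.7 Ω

βl = 2π × 0.364 = 131°
tan(βl) = tan(131°) = -1.15
Z_in = Z_0·(Z_L + jZ_0·tanβl)/(Z_0 + jZ_L·tanβl)
     = 97.6·(271 + j22.9)/(253 − j311)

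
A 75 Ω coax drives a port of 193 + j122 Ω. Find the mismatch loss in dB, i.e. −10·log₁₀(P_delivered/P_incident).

Γ = (118 + j122)/(268 + j122), |Γ| = 0.576
|Γ|² = 0.332, so P_del/P_inc = 1 − |Γ|² = 0.668
ML = −10·log₁₀(1 − |Γ|²)

mismatch loss ≈ 1.75 dB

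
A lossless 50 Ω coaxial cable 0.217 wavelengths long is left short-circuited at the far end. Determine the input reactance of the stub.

βl = 2π × 0.217 = 78.1°
tan(βl) = 4.75
For a short-circuited stub, Z_in = jZ_0·tan(βl)

X_in ≈ 238 Ω (inductive)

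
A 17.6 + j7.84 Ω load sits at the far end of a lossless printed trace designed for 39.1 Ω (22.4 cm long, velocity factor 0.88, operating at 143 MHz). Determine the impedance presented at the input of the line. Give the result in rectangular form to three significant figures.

λ = v/f = 0.88·c / 143 MHz = 1.85 m
βl = 2π·l/λ = 2π × 0.121 = 43.7°
tan(βl) = tan(43.7°) = 0.955
Z_in = Z_0·(Z_L + jZ_0·tanβl)/(Z_0 + jZ_L·tanβl)
     = 39.1·(17.6 + j45.2)/(31.6 + j16.8)

Z_in ≈ 40.1 + j34.5 Ω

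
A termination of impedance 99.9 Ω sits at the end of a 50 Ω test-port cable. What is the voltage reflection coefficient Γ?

Γ = 0.333

Γ = (Z_L − Z_0)/(Z_L + Z_0) = (99.9 − 50)/(99.9 + 50) = 49.9/149.9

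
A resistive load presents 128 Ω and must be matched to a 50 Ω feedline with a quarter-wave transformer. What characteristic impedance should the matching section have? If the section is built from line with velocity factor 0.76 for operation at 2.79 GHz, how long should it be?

Z_qwt = √(Z_0·R_L) = √(50 × 128) = √6400
λ = 0.76·c/f = 0.0817 m, so l = λ/4 = 0.0204 m

Z_qwt ≈ 80 Ω; length ≈ 2.04 cm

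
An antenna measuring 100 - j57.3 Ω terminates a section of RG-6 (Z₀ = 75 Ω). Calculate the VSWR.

Γ = (Z_L − Z_0)/(Z_L + Z_0) = (25 − j57.3)/(175 − j57.3)
|Γ| = 62.5/184 = 0.34
VSWR = (1 + |Γ|)/(1 − |Γ|) = 1.34/0.66

VSWR ≈ 2.03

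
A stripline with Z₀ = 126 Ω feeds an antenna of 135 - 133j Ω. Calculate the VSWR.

VSWR ≈ 2.67

Γ = (Z_L − Z_0)/(Z_L + Z_0) = (9 − j133)/(261 − j133)
|Γ| = 133/293 = 0.455
VSWR = (1 + |Γ|)/(1 − |Γ|) = 1.46/0.545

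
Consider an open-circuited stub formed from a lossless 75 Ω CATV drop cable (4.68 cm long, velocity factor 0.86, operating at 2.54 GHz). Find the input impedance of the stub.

λ = v/f = 0.86·c / 2.54 GHz = 0.102 m
βl = 2π·l/λ = 2π × 0.461 = 166°
tan(βl) = -0.252
For an open-circuited stub, Z_in = −jZ_0·cot(βl) = −jZ_0/tan(βl)

Z_in ≈ +j298 Ω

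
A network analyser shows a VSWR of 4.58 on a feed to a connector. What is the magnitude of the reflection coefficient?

|Γ| ≈ 0.642

|Γ| = (S − 1)/(S + 1) = (4.58 − 1)/(4.58 + 1) = 3.58/5.58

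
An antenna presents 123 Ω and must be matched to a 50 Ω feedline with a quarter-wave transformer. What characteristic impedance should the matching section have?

Z_qwt ≈ 78.4 Ω

Z_qwt = √(Z_0·R_L) = √(50 × 123) = √6150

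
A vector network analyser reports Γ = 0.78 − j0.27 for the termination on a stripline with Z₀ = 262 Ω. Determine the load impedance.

Z_L = Z_0·(1 + Γ)/(1 − Γ) = 262·(1.78 − j0.27)/(0.22 + j0.27)

Z_L ≈ 688 − j1170 Ω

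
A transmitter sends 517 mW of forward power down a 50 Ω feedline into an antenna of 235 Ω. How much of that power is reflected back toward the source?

P_reflected ≈ 218 mW

Γ = (235 − 50)/(235 + 50) = 0.649
|Γ|² = 0.421
P_refl = |Γ|²·P_inc = 218 mW, P_del = (1 − |Γ|²)·P_inc = 299 mW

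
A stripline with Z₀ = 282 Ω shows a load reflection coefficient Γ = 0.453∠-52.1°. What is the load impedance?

Z_L ≈ 346 − j311 Ω

Z_L = Z_0·(1 + Γ)/(1 − Γ) = 282·(1.28 − j0.357)/(0.722 + j0.357)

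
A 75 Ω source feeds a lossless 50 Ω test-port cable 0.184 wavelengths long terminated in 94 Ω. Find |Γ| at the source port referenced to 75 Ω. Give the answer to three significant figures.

βl = 2π × 0.184 = 66.2°
tan(βl) = 2.27
Z_in = Z_0·(Z_L + jZ_0·tanβl)/(Z_0 + jZ_L·tanβl) = 30.1 − j15 Ω
Γ_s = (Z_in − Z_s)/(Z_in + Z_s) = (-44.9 − j15)/(105 − j15), |Γ_s| = 0.446

|Γ| ≈ 0.446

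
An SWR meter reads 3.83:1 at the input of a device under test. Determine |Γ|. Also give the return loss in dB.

|Γ| ≈ 0.586; return loss ≈ 4.64 dB

|Γ| = (S − 1)/(S + 1) = (3.83 − 1)/(3.83 + 1) = 2.83/4.83
RL = −20·log₁₀|Γ| = −20·log₁₀(0.586)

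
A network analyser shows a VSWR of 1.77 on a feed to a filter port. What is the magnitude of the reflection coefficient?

|Γ| ≈ 0.278

|Γ| = (S − 1)/(S + 1) = (1.77 − 1)/(1.77 + 1) = 0.77/2.77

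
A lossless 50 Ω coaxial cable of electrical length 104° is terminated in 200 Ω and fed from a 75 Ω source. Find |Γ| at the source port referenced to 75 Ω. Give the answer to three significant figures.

tan(βl) = -4.01
Z_in = Z_0·(Z_L + jZ_0·tanβl)/(Z_0 + jZ_L·tanβl) = 13.2 + j11.6 Ω
Γ_s = (Z_in − Z_s)/(Z_in + Z_s) = (-61.8 + j11.6)/(88.2 + j11.6), |Γ_s| = 0.706

|Γ| ≈ 0.706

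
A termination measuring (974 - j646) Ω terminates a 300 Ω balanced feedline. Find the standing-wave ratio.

VSWR ≈ 4.77

Γ = (Z_L − Z_0)/(Z_L + Z_0) = (674 − j646)/(1274 − j646)
|Γ| = 934/1430 = 0.654
VSWR = (1 + |Γ|)/(1 − |Γ|) = 1.65/0.346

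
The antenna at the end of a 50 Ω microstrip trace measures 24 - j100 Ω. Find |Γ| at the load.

Γ = (Z_L − Z_0)/(Z_L + Z_0) = (-26 − j100)/(74 − j100)
|Γ| = 103/124

|Γ| ≈ 0.831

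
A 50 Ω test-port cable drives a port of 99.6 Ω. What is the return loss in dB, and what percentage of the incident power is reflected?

RL ≈ 9.59 dB; 11% of incident power reflected

Γ = (99.6 − 50)/(99.6 + 50) = 0.332
RL = −20·log₁₀(0.332) = 9.59 dB
P_refl/P_inc = |Γ|² = 0.11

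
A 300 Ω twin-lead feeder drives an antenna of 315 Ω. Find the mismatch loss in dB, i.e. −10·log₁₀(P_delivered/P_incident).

mismatch loss ≈ 0.00258 dB

Γ = (315 − 300)/(315 + 300) = 0.0244
|Γ|² = 0.000595, so P_del/P_inc = 1 − |Γ|² = 0.999
ML = −10·log₁₀(1 − |Γ|²)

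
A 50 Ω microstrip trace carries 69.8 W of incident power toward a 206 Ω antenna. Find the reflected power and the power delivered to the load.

P_reflected ≈ 25.9 W; P_delivered ≈ 43.9 W

Γ = (206 − 50)/(206 + 50) = 0.609
|Γ|² = 0.371
P_refl = |Γ|²·P_inc = 25.9 W, P_del = (1 − |Γ|²)·P_inc = 43.9 W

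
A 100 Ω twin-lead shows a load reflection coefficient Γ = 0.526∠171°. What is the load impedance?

Z_L = Z_0·(1 + Γ)/(1 − Γ) = 100·(0.48 + j0.0823)/(1.52 − j0.0823)

Z_L ≈ 31.2 + j7.11 Ω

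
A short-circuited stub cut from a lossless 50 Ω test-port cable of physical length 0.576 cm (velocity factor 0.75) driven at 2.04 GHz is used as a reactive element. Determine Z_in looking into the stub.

Z_in ≈ +j17 Ω

λ = v/f = 0.75·c / 2.04 GHz = 0.11 m
βl = 2π·l/λ = 2π × 0.0522 = 18.8°
tan(βl) = 0.34
For a short-circuited stub, Z_in = jZ_0·tan(βl)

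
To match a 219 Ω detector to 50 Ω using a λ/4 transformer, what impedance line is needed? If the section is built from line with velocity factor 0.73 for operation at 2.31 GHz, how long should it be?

Z_qwt ≈ 105 Ω; length ≈ 2.37 cm

Z_qwt = √(Z_0·R_L) = √(50 × 219) = √10950
λ = 0.73·c/f = 0.0948 m, so l = λ/4 = 0.0237 m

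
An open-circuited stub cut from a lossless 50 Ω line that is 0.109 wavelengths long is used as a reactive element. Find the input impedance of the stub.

Z_in ≈ −j61.2 Ω

βl = 2π × 0.109 = 39.2°
tan(βl) = 0.817
For an open-circuited stub, Z_in = −jZ_0·cot(βl) = −jZ_0/tan(βl)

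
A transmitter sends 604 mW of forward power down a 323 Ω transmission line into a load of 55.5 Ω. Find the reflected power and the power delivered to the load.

P_reflected ≈ 302 mW; P_delivered ≈ 302 mW

Γ = (55.5 − 323)/(55.5 + 323) = -0.707
|Γ|² = 0.499
P_refl = |Γ|²·P_inc = 302 mW, P_del = (1 − |Γ|²)·P_inc = 302 mW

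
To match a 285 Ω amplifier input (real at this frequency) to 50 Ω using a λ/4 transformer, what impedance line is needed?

Z_qwt = √(Z_0·R_L) = √(50 × 285) = √14250

Z_qwt ≈ 119 Ω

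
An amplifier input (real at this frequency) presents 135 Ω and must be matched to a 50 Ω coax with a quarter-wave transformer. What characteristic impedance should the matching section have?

Z_qwt ≈ 82.2 Ω

Z_qwt = √(Z_0·R_L) = √(50 × 135) = √6750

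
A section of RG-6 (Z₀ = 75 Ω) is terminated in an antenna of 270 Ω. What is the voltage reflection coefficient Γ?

Γ = (Z_L − Z_0)/(Z_L + Z_0) = (270 − 75)/(270 + 75) = 195/345

Γ = 0.565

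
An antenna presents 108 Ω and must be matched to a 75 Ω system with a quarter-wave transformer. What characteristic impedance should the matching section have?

Z_qwt = √(Z_0·R_L) = √(75 × 108) = √8100

Z_qwt ≈ 90 Ω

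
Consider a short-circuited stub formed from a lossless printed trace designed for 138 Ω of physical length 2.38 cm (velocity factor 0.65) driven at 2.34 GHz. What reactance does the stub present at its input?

X_in ≈ -607 Ω (capacitive)

λ = v/f = 0.65·c / 2.34 GHz = 0.0833 m
βl = 2π·l/λ = 2π × 0.286 = 103°
tan(βl) = -4.4
For a short-circuited stub, Z_in = jZ_0·tan(βl)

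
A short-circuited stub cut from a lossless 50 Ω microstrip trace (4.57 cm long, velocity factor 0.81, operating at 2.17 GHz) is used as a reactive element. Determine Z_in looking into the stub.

Z_in ≈ −j32.6 Ω

λ = v/f = 0.81·c / 2.17 GHz = 0.112 m
βl = 2π·l/λ = 2π × 0.408 = 147°
tan(βl) = -0.651
For a short-circuited stub, Z_in = jZ_0·tan(βl)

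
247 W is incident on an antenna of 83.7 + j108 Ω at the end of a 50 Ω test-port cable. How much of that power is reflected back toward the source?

P_reflected ≈ 107 W

|Γ| = |(33.7 + j108)/(133.7 + j108)| = 0.658
|Γ|² = 0.433
P_refl = |Γ|²·P_inc = 107 W, P_del = (1 − |Γ|²)·P_inc = 140 W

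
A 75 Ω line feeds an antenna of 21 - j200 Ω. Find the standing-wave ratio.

VSWR ≈ 29.2

Γ = (Z_L − Z_0)/(Z_L + Z_0) = (-54 − j200)/(96 − j200)
|Γ| = 207/222 = 0.934
VSWR = (1 + |Γ|)/(1 − |Γ|) = 1.93/0.0662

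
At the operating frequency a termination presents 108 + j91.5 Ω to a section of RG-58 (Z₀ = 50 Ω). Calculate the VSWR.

Γ = (Z_L − Z_0)/(Z_L + Z_0) = (58 + j91.5)/(158 + j91.5)
|Γ| = 108/183 = 0.593
VSWR = (1 + |Γ|)/(1 − |Γ|) = 1.59/0.407

VSWR ≈ 3.92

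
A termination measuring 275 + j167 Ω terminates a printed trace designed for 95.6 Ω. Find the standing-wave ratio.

VSWR ≈ 4.04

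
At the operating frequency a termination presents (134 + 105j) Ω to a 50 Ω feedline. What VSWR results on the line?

Γ = (Z_L − Z_0)/(Z_L + Z_0) = (84 + j105)/(184 + j105)
|Γ| = 134/212 = 0.635
VSWR = (1 + |Γ|)/(1 − |Γ|) = 1.63/0.365

VSWR ≈ 4.48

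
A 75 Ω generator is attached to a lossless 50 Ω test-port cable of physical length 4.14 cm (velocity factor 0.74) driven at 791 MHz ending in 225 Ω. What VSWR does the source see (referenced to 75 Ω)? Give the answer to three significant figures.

λ = v/f = 0.74·c / 791 MHz = 0.281 m
βl = 2π·l/λ = 2π × 0.148 = 53.1°
tan(βl) = 1.33
Z_in = Z_0·(Z_L + jZ_0·tanβl)/(Z_0 + jZ_L·tanβl) = 16.9 − j34.7 Ω
Γ_s = (Z_in − Z_s)/(Z_in + Z_s) = (-58.1 − j34.7)/(91.9 − j34.7), |Γ_s| = 0.689
VSWR = (1 + |Γ_s|)/(1 − |Γ_s|)

VSWR ≈ 5.43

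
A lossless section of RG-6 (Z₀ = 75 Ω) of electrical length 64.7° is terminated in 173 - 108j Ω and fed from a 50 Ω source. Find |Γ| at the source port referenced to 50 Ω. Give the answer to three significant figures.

tan(βl) = 2.12
Z_in = Z_0·(Z_L + jZ_0·tanβl)/(Z_0 + jZ_L·tanβl) = 23.6 − j15.9 Ω
Γ_s = (Z_in − Z_s)/(Z_in + Z_s) = (-26.4 − j15.9)/(73.6 − j15.9), |Γ_s| = 0.41

|Γ| ≈ 0.41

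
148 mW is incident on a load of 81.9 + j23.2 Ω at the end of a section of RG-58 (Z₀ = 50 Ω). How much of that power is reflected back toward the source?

|Γ| = |(31.9 + j23.2)/(131.9 + j23.2)| = 0.295
|Γ|² = 0.0867
P_refl = |Γ|²·P_inc = 12.8 mW, P_del = (1 − |Γ|²)·P_inc = 135 mW

P_reflected ≈ 12.8 mW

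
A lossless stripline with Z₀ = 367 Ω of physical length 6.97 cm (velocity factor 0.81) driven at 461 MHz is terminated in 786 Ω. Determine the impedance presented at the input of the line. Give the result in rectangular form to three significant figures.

Z_in ≈ 266 − j222 Ω

λ = v/f = 0.81·c / 461 MHz = 0.527 m
βl = 2π·l/λ = 2π × 0.132 = 47.6°
tan(βl) = tan(47.6°) = 1.1
Z_in = Z_0·(Z_L + jZ_0·tanβl)/(Z_0 + jZ_L·tanβl)
     = 367·(786 + j402)/(367 + j861)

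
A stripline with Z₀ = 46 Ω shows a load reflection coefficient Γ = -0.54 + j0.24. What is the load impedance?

Z_L ≈ 12.3 + j9.09 Ω

Z_L = Z_0·(1 + Γ)/(1 − Γ) = 46·(0.46 + j0.24)/(1.54 − j0.24)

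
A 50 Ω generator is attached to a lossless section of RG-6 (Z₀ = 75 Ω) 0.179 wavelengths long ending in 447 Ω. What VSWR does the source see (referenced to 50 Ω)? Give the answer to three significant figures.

VSWR ≈ 4.92

βl = 2π × 0.179 = 64.4°
tan(βl) = 2.09
Z_in = Z_0·(Z_L + jZ_0·tanβl)/(Z_0 + jZ_L·tanβl) = 15.4 − j34.6 Ω
Γ_s = (Z_in − Z_s)/(Z_in + Z_s) = (-34.6 − j34.6)/(65.4 − j34.6), |Γ_s| = 0.662
VSWR = (1 + |Γ_s|)/(1 − |Γ_s|)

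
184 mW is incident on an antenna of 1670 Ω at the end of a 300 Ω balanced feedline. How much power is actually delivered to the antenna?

P_delivered ≈ 95 mW

Γ = (1670 − 300)/(1670 + 300) = 0.695
|Γ|² = 0.484
P_refl = |Γ|²·P_inc = 89 mW, P_del = (1 − |Γ|²)·P_inc = 95 mW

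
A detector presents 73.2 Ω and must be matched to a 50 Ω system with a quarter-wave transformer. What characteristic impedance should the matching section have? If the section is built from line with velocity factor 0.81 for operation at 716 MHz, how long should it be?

Z_qwt ≈ 60.5 Ω; length ≈ 8.48 cm

Z_qwt = √(Z_0·R_L) = √(50 × 73.2) = √3660
λ = 0.81·c/f = 0.339 m, so l = λ/4 = 0.0848 m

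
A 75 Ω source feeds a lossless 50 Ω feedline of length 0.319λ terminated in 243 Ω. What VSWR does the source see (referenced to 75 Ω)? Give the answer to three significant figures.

βl = 2π × 0.319 = 115°
tan(βl) = -2.16
Z_in = Z_0·(Z_L + jZ_0·tanβl)/(Z_0 + jZ_L·tanβl) = 12.4 + j22 Ω
Γ_s = (Z_in − Z_s)/(Z_in + Z_s) = (-62.6 + j22)/(87.4 + j22), |Γ_s| = 0.737
VSWR = (1 + |Γ_s|)/(1 − |Γ_s|)

VSWR ≈ 6.59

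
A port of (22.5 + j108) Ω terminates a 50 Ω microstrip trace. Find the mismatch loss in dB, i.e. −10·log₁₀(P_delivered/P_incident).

Γ = (-27.5 + j108)/(72.5 + j108), |Γ| = 0.857
|Γ|² = 0.734, so P_del/P_inc = 1 − |Γ|² = 0.266
ML = −10·log₁₀(1 − |Γ|²)

mismatch loss ≈ 5.75 dB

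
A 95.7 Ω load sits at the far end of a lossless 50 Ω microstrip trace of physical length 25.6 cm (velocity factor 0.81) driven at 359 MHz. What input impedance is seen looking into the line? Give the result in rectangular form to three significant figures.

Z_in ≈ 42 + j29.2 Ω

λ = v/f = 0.81·c / 359 MHz = 0.677 m
βl = 2π·l/λ = 2π × 0.378 = 136°
tan(βl) = tan(136°) = -0.961
Z_in = Z_0·(Z_L + jZ_0·tanβl)/(Z_0 + jZ_L·tanβl)
     = 50·(95.7 − j48)/(50 − j91.9)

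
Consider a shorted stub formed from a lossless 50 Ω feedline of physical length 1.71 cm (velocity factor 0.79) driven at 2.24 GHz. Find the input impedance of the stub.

λ = v/f = 0.79·c / 2.24 GHz = 0.106 m
βl = 2π·l/λ = 2π × 0.162 = 58.2°
tan(βl) = 1.61
For a shorted stub, Z_in = jZ_0·tan(βl)

Z_in ≈ +j80.6 Ω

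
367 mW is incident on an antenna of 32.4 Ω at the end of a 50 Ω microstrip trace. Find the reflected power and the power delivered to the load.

Γ = (32.4 − 50)/(32.4 + 50) = -0.214
|Γ|² = 0.0456
P_refl = |Γ|²·P_inc = 16.7 mW, P_del = (1 − |Γ|²)·P_inc = 350 mW

P_reflected ≈ 16.7 mW; P_delivered ≈ 350 mW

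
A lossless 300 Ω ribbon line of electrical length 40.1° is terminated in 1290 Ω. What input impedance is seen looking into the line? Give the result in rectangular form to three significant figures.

tan(βl) = tan(40.1°) = 0.842
Z_in = Z_0·(Z_L + jZ_0·tanβl)/(Z_0 + jZ_L·tanβl)
     = 300·(1290 + j253)/(300 + j1090)

Z_in ≈ 156 − j313 Ω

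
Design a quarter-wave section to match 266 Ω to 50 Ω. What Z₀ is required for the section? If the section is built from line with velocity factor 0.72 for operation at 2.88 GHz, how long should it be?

Z_qwt ≈ 115 Ω; length ≈ 1.88 cm

Z_qwt = √(Z_0·R_L) = √(50 × 266) = √13300
λ = 0.72·c/f = 0.075 m, so l = λ/4 = 0.0187 m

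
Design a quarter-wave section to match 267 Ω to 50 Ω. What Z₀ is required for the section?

Z_qwt ≈ 116 Ω

Z_qwt = √(Z_0·R_L) = √(50 × 267) = √13350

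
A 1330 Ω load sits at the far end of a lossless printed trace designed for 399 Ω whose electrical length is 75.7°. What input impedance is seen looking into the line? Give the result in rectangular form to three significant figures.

Z_in ≈ 127 − j92 Ω

tan(βl) = tan(75.7°) = 3.92
Z_in = Z_0·(Z_L + jZ_0·tanβl)/(Z_0 + jZ_L·tanβl)
     = 399·(1330 + j1570)/(399 + j5220)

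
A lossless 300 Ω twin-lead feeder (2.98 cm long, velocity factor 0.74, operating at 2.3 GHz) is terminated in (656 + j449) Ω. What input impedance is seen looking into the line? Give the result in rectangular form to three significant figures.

Z_in ≈ 90.5 + j38 Ω

λ = v/f = 0.74·c / 2.3 GHz = 0.0965 m
βl = 2π·l/λ = 2π × 0.309 = 111°
tan(βl) = tan(111°) = -2.59
Z_in = Z_0·(Z_L + jZ_0·tanβl)/(Z_0 + jZ_L·tanβl)
     = 300·(656 − j327)/(1460 − j1700)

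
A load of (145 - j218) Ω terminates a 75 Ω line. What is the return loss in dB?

Γ = (70 − j218)/(220 − j218), |Γ| = 0.739
RL = −20·log₁₀|Γ| = −20·log₁₀(0.739)

RL ≈ 2.62 dB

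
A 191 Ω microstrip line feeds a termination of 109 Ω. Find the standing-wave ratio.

VSWR ≈ 1.75

For a purely resistive load, VSWR = R_L/Z_0 or Z_0/R_L (whichever > 1) = 191/109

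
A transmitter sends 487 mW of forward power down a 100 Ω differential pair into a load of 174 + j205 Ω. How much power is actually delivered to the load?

|Γ| = |(74 + j205)/(274 + j205)| = 0.637
|Γ|² = 0.406
P_refl = |Γ|²·P_inc = 198 mW, P_del = (1 − |Γ|²)·P_inc = 289 mW

P_delivered ≈ 289 mW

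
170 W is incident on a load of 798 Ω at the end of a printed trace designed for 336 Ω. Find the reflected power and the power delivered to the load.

P_reflected ≈ 28.2 W; P_delivered ≈ 142 W

Γ = (798 − 336)/(798 + 336) = 0.407
|Γ|² = 0.166
P_refl = |Γ|²·P_inc = 28.2 W, P_del = (1 − |Γ|²)·P_inc = 142 W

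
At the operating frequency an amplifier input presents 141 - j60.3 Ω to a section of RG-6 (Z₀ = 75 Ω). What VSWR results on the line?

VSWR ≈ 2.33

Γ = (Z_L − Z_0)/(Z_L + Z_0) = (66 − j60.3)/(216 − j60.3)
|Γ| = 89.4/224 = 0.399
VSWR = (1 + |Γ|)/(1 − |Γ|) = 1.4/0.601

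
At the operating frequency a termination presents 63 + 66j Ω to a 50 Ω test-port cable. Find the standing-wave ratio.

VSWR ≈ 3.12

Γ = (Z_L − Z_0)/(Z_L + Z_0) = (13 + j66)/(113 + j66)
|Γ| = 67.3/131 = 0.514
VSWR = (1 + |Γ|)/(1 − |Γ|) = 1.51/0.486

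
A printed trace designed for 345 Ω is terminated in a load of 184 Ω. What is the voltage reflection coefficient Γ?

Γ = (Z_L − Z_0)/(Z_L + Z_0) = (184 − 345)/(184 + 345) = -161/529

Γ = -0.304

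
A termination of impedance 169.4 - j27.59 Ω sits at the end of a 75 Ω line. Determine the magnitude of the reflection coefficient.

|Γ| ≈ 0.4

Γ = (Z_L − Z_0)/(Z_L + Z_0) = (94.4 − j27.59)/(244.4 − j27.59)
|Γ| = 98.3/246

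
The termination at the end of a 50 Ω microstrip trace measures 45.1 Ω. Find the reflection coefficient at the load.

Γ = -0.0515

Γ = (Z_L − Z_0)/(Z_L + Z_0) = (45.1 − 50)/(45.1 + 50) = -4.9/95.1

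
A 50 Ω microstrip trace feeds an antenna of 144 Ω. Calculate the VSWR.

VSWR ≈ 2.88

For a purely resistive load, VSWR = R_L/Z_0 or Z_0/R_L (whichever > 1) = 144/50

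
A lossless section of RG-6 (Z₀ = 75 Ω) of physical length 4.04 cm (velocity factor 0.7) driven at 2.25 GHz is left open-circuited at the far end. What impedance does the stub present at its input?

λ = v/f = 0.7·c / 2.25 GHz = 0.0933 m
βl = 2π·l/λ = 2π × 0.433 = 156°
tan(βl) = -0.449
For an open-circuited stub, Z_in = −jZ_0·cot(βl) = −jZ_0/tan(βl)

Z_in ≈ +j167 Ω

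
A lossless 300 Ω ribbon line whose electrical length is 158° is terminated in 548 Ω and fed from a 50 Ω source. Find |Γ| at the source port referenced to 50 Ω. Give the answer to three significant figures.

|Γ| ≈ 0.817

tan(βl) = -0.404
Z_in = Z_0·(Z_L + jZ_0·tanβl)/(Z_0 + jZ_L·tanβl) = 413 + j183 Ω
Γ_s = (Z_in − Z_s)/(Z_in + Z_s) = (363 + j183)/(463 + j183), |Γ_s| = 0.817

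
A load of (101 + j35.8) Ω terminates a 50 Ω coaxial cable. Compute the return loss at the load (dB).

Γ = (51 + j35.8)/(151 + j35.8), |Γ| = 0.402
RL = −20·log₁₀|Γ| = −20·log₁₀(0.402)

RL ≈ 7.93 dB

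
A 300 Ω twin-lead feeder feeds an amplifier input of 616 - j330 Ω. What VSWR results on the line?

Γ = (Z_L − Z_0)/(Z_L + Z_0) = (316 − j330)/(916 − j330)
|Γ| = 457/974 = 0.469
VSWR = (1 + |Γ|)/(1 − |Γ|) = 1.47/0.531

VSWR ≈ 2.77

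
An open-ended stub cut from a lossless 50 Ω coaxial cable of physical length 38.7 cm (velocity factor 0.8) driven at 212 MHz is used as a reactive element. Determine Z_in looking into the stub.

Z_in ≈ +j32.6 Ω

λ = v/f = 0.8·c / 212 MHz = 1.13 m
βl = 2π·l/λ = 2π × 0.342 = 123°
tan(βl) = -1.54
For an open-ended stub, Z_in = −jZ_0·cot(βl) = −jZ_0/tan(βl)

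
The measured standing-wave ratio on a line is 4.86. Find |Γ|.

|Γ| ≈ 0.659

|Γ| = (S − 1)/(S + 1) = (4.86 − 1)/(4.86 + 1) = 3.86/5.86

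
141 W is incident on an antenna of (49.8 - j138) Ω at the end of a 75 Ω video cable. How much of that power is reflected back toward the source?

|Γ| = |(-25.2 − j138)/(124.8 − j138)| = 0.754
|Γ|² = 0.568
P_refl = |Γ|²·P_inc = 80.2 W, P_del = (1 − |Γ|²)·P_inc = 60.8 W

P_reflected ≈ 80.2 W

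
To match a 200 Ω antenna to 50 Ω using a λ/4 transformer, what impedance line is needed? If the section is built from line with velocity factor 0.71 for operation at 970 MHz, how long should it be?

Z_qwt = √(Z_0·R_L) = √(50 × 200) = √10000
λ = 0.71·c/f = 0.22 m, so l = λ/4 = 0.0549 m

Z_qwt ≈ 100 Ω; length ≈ 5.49 cm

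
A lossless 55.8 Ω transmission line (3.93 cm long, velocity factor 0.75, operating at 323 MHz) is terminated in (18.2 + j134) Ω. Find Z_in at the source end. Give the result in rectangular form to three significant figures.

λ = v/f = 0.75·c / 323 MHz = 0.697 m
βl = 2π·l/λ = 2π × 0.0564 = 20.3°
tan(βl) = tan(20.3°) = 0.37
Z_in = Z_0·(Z_L + jZ_0·tanβl)/(Z_0 + jZ_L·tanβl)
     = 55.8·(18.2 + j155)/(6.2 + j6.74)

Z_in ≈ 768 + j557 Ω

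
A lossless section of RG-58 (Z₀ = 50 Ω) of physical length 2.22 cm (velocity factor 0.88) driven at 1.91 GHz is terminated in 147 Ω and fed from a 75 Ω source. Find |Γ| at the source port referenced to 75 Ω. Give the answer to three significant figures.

|Γ| ≈ 0.579

λ = v/f = 0.88·c / 1.91 GHz = 0.138 m
βl = 2π·l/λ = 2π × 0.161 = 57.8°
tan(βl) = 1.59
Z_in = Z_0·(Z_L + jZ_0·tanβl)/(Z_0 + jZ_L·tanβl) = 22.7 − j26.6 Ω
Γ_s = (Z_in − Z_s)/(Z_in + Z_s) = (-52.3 − j26.6)/(97.7 − j26.6), |Γ_s| = 0.579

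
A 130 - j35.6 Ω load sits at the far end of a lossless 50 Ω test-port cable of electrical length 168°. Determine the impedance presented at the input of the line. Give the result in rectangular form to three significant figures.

Z_in ≈ 132 + j31.8 Ω

tan(βl) = tan(168°) = -0.213
Z_in = Z_0·(Z_L + jZ_0·tanβl)/(Z_0 + jZ_L·tanβl)
     = 50·(130 − j46.2)/(42.4 − j27.6)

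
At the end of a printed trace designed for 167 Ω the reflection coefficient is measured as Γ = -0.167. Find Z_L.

Z_L ≈ 119 Ω

Z_L = Z_0·(1 + Γ)/(1 − Γ) = 167·(0.833)/(1.17)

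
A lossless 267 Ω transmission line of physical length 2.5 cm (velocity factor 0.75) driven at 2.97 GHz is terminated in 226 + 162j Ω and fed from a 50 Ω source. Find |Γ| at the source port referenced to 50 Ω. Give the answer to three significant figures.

λ = v/f = 0.75·c / 2.97 GHz = 0.0758 m
βl = 2π·l/λ = 2π × 0.33 = 119°
tan(βl) = -1.82
Z_in = Z_0·(Z_L + jZ_0·tanβl)/(Z_0 + jZ_L·tanβl) = 143 − j49 Ω
Γ_s = (Z_in − Z_s)/(Z_in + Z_s) = (93.3 − j49)/(193 − j49), |Γ_s| = 0.528

|Γ| ≈ 0.528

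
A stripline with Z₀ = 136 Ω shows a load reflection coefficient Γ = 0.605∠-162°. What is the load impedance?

Z_L = Z_0·(1 + Γ)/(1 − Γ) = 136·(0.425 − j0.187)/(1.58 + j0.187)

Z_L ≈ 34.3 − j20.2 Ω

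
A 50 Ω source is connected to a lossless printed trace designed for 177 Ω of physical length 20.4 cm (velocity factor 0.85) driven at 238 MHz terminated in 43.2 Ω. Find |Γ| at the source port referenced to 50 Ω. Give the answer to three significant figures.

|Γ| ≈ 0.855

λ = v/f = 0.85·c / 238 MHz = 1.07 m
βl = 2π·l/λ = 2π × 0.19 = 68.5°
tan(βl) = 2.54
Z_in = Z_0·(Z_L + jZ_0·tanβl)/(Z_0 + jZ_L·tanβl) = 233 + j306 Ω
Γ_s = (Z_in − Z_s)/(Z_in + Z_s) = (183 + j306)/(283 + j306), |Γ_s| = 0.855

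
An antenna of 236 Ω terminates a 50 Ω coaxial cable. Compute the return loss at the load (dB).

Γ = (236 − 50)/(236 + 50) = 0.65
RL = −20·log₁₀|Γ| = −20·log₁₀(0.65)

RL ≈ 3.74 dB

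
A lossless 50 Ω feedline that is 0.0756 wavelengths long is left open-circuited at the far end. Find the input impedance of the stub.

βl = 2π × 0.0756 = 27.2°
tan(βl) = 0.514
For an open-circuited stub, Z_in = −jZ_0·cot(βl) = −jZ_0/tan(βl)

Z_in ≈ −j97.2 Ω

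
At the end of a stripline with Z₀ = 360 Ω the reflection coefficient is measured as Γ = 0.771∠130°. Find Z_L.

Z_L = Z_0·(1 + Γ)/(1 − Γ) = 360·(0.504 + j0.591)/(1.5 − j0.591)

Z_L ≈ 56.5 + j164 Ω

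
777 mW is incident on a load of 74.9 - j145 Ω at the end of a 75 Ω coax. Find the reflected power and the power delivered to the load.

P_reflected ≈ 376 mW; P_delivered ≈ 401 mW

|Γ| = |(-0.1 − j145)/(149.9 − j145)| = 0.695
|Γ|² = 0.483
P_refl = |Γ|²·P_inc = 376 mW, P_del = (1 − |Γ|²)·P_inc = 401 mW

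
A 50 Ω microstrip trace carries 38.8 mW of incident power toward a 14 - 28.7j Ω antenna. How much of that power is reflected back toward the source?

|Γ| = |(-36 − j28.7)/(64 − j28.7)| = 0.656
|Γ|² = 0.431
P_refl = |Γ|²·P_inc = 16.7 mW, P_del = (1 − |Γ|²)·P_inc = 22.1 mW

P_reflected ≈ 16.7 mW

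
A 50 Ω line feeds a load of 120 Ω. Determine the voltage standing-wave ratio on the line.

VSWR ≈ 2.4

For a purely resistive load, VSWR = R_L/Z_0 or Z_0/R_L (whichever > 1) = 120/50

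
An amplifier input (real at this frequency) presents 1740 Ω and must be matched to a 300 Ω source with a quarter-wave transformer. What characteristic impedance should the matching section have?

Z_qwt = √(Z_0·R_L) = √(300 × 1740) = √522000

Z_qwt ≈ 722 Ω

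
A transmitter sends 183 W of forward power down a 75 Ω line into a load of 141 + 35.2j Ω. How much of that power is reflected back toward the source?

P_reflected ≈ 21.4 W

|Γ| = |(66 + j35.2)/(216 + j35.2)| = 0.342
|Γ|² = 0.117
P_refl = |Γ|²·P_inc = 21.4 W, P_del = (1 − |Γ|²)·P_inc = 162 W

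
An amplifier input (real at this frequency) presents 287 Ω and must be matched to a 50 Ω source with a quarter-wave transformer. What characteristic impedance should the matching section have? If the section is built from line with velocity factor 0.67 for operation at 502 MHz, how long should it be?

Z_qwt = √(Z_0·R_L) = √(50 × 287) = √14350
λ = 0.67·c/f = 0.4 m, so l = λ/4 = 0.1 m

Z_qwt ≈ 120 Ω; length ≈ 10 cm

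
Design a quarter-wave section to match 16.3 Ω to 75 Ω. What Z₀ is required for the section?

Z_qwt = √(Z_0·R_L) = √(75 × 16.3) = √1222

Z_qwt ≈ 35 Ω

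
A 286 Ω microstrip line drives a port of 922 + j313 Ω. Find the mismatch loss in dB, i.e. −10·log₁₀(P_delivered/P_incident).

mismatch loss ≈ 1.69 dB

Γ = (636 + j313)/(1208 + j313), |Γ| = 0.568
|Γ|² = 0.323, so P_del/P_inc = 1 − |Γ|² = 0.677
ML = −10·log₁₀(1 − |Γ|²)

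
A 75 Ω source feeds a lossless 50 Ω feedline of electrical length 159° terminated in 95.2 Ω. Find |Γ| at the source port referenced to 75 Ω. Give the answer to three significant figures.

tan(βl) = -0.384
Z_in = Z_0·(Z_L + jZ_0·tanβl)/(Z_0 + jZ_L·tanβl) = 71.2 + j32.8 Ω
Γ_s = (Z_in − Z_s)/(Z_in + Z_s) = (-3.8 + j32.8)/(146 + j32.8), |Γ_s| = 0.221

|Γ| ≈ 0.221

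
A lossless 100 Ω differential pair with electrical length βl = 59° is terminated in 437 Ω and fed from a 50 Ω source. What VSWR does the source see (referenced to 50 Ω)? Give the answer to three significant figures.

VSWR ≈ 4.04

tan(βl) = 1.66
Z_in = Z_0·(Z_L + jZ_0·tanβl)/(Z_0 + jZ_L·tanβl) = 30.6 − j55.9 Ω
Γ_s = (Z_in − Z_s)/(Z_in + Z_s) = (-19.4 − j55.9)/(80.6 − j55.9), |Γ_s| = 0.603
VSWR = (1 + |Γ_s|)/(1 − |Γ_s|)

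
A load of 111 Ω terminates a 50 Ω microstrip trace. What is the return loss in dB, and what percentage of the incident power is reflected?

Γ = (111 − 50)/(111 + 50) = 0.379
RL = −20·log₁₀(0.379) = 8.43 dB
P_refl/P_inc = |Γ|² = 0.144

RL ≈ 8.43 dB; 14.4% of incident power reflected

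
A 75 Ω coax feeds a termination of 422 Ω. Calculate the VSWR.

VSWR ≈ 5.63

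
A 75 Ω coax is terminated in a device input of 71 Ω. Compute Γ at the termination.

Γ = (Z_L − Z_0)/(Z_L + Z_0) = (71 − 75)/(71 + 75) = -4/146

Γ = -0.0274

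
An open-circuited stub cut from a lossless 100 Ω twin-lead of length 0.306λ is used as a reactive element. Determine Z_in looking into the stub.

Z_in ≈ +j36.7 Ω

βl = 2π × 0.306 = 110°
tan(βl) = -2.72
For an open-circuited stub, Z_in = −jZ_0·cot(βl) = −jZ_0/tan(βl)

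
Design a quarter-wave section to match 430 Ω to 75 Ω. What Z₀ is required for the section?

Z_qwt ≈ 180 Ω

Z_qwt = √(Z_0·R_L) = √(75 × 430) = √32250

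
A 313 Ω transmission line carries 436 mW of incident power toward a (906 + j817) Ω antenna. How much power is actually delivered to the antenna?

|Γ| = |(593 + j817)/(1219 + j817)| = 0.688
|Γ|² = 0.473
P_refl = |Γ|²·P_inc = 206 mW, P_del = (1 − |Γ|²)·P_inc = 230 mW

P_delivered ≈ 230 mW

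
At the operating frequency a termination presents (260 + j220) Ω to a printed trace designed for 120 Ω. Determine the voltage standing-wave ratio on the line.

VSWR ≈ 3.92

Γ = (Z_L − Z_0)/(Z_L + Z_0) = (140 + j220)/(380 + j220)
|Γ| = 261/439 = 0.594
VSWR = (1 + |Γ|)/(1 − |Γ|) = 1.59/0.406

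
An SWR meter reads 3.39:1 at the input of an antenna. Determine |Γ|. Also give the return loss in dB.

|Γ| ≈ 0.544; return loss ≈ 5.28 dB

|Γ| = (S − 1)/(S + 1) = (3.39 − 1)/(3.39 + 1) = 2.39/4.39
RL = −20·log₁₀|Γ| = −20·log₁₀(0.544)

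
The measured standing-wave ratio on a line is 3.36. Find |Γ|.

|Γ| ≈ 0.541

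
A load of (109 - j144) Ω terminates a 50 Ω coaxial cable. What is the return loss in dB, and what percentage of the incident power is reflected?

Γ = (59 − j144)/(159 − j144), |Γ| = 0.725
RL = −20·log₁₀(0.725) = 2.79 dB
P_refl/P_inc = |Γ|² = 0.526

RL ≈ 2.79 dB; 52.6% of incident power reflected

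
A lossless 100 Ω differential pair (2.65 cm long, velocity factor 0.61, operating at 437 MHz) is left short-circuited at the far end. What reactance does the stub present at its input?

λ = v/f = 0.61·c / 437 MHz = 0.419 m
βl = 2π·l/λ = 2π × 0.0633 = 22.8°
tan(βl) = 0.42
For a short-circuited stub, Z_in = jZ_0·tan(βl)

X_in ≈ 42 Ω (inductive)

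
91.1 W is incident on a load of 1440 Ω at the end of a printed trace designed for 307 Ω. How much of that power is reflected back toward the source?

Γ = (1440 − 307)/(1440 + 307) = 0.649
|Γ|² = 0.421
P_refl = |Γ|²·P_inc = 38.3 W, P_del = (1 − |Γ|²)·P_inc = 52.8 W

P_reflected ≈ 38.3 W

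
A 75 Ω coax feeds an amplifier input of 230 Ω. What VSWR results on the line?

Γ = (230 − 75)/(230 + 75) = 0.508
VSWR = (1 + 0.508)/(1 − 0.508)

VSWR ≈ 3.07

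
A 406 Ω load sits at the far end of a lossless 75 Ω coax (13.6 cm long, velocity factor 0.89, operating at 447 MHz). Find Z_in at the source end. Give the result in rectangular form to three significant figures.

Z_in ≈ 14.1 − j10.2 Ω

λ = v/f = 0.89·c / 447 MHz = 0.597 m
βl = 2π·l/λ = 2π × 0.228 = 82°
tan(βl) = tan(82°) = 7.09
Z_in = Z_0·(Z_L + jZ_0·tanβl)/(Z_0 + jZ_L·tanβl)
     = 75·(406 + j531)/(75 + j2880)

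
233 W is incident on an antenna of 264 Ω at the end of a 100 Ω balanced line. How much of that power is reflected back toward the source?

Γ = (264 − 100)/(264 + 100) = 0.451
|Γ|² = 0.203
P_refl = |Γ|²·P_inc = 47.3 W, P_del = (1 − |Γ|²)·P_inc = 186 W

P_reflected ≈ 47.3 W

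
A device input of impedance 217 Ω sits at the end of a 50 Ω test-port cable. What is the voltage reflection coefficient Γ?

Γ = (Z_L − Z_0)/(Z_L + Z_0) = (217 − 50)/(217 + 50) = 167/267

Γ = 0.625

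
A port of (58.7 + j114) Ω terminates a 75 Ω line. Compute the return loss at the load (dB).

RL ≈ 3.67 dB

Γ = (-16.3 + j114)/(133.7 + j114), |Γ| = 0.655
RL = −20·log₁₀|Γ| = −20·log₁₀(0.655)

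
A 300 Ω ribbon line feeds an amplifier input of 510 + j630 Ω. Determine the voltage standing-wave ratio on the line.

VSWR ≈ 4.67

Γ = (Z_L − Z_0)/(Z_L + Z_0) = (210 + j630)/(810 + j630)
|Γ| = 664/1030 = 0.647
VSWR = (1 + |Γ|)/(1 − |Γ|) = 1.65/0.353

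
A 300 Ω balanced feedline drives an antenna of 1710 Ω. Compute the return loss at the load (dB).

RL ≈ 3.08 dB

Γ = (1710 − 300)/(1710 + 300) = 0.701
RL = −20·log₁₀|Γ| = −20·log₁₀(0.701)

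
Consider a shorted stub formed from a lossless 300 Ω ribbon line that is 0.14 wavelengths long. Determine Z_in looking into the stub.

Z_in ≈ +j363 Ω

βl = 2π × 0.14 = 50.4°
tan(βl) = 1.21
For a shorted stub, Z_in = jZ_0·tan(βl)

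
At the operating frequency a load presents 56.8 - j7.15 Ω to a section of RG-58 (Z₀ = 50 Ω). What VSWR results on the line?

Γ = (Z_L − Z_0)/(Z_L + Z_0) = (6.8 − j7.15)/(106.8 − j7.15)
|Γ| = 9.87/107 = 0.0922
VSWR = (1 + |Γ|)/(1 − |Γ|) = 1.09/0.908

VSWR ≈ 1.2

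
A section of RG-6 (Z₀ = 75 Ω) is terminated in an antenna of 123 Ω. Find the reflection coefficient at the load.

Γ = 0.242

Γ = (Z_L − Z_0)/(Z_L + Z_0) = (123 − 75)/(123 + 75) = 48/198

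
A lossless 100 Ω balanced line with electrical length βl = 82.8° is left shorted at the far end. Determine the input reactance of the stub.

tan(βl) = 7.92
For a shorted stub, Z_in = jZ_0·tan(βl)

X_in ≈ 792 Ω (inductive)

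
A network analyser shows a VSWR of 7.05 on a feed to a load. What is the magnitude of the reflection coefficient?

|Γ| = (S − 1)/(S + 1) = (7.05 − 1)/(7.05 + 1) = 6.05/8.05

|Γ| ≈ 0.752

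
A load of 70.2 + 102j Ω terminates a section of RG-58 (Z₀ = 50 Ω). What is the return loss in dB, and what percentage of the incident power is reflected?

Γ = (20.2 + j102)/(120.2 + j102), |Γ| = 0.66
RL = −20·log₁₀(0.66) = 3.61 dB
P_refl/P_inc = |Γ|² = 0.435

RL ≈ 3.61 dB; 43.5% of incident power reflected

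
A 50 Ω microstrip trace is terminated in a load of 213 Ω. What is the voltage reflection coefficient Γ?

Γ = (Z_L − Z_0)/(Z_L + Z_0) = (213 − 50)/(213 + 50) = 163/263

Γ = 0.62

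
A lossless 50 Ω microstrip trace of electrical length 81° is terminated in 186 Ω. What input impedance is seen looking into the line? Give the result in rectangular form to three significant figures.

tan(βl) = tan(81°) = 6.31
Z_in = Z_0·(Z_L + jZ_0·tanβl)/(Z_0 + jZ_L·tanβl)
     = 50·(186 + j316)/(50 + j1170)

Z_in ≈ 13.8 − j7.33 Ω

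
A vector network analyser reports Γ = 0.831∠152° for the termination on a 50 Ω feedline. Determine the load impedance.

Z_L = Z_0·(1 + Γ)/(1 − Γ) = 50·(0.266 + j0.39)/(1.73 − j0.39)

Z_L ≈ 4.9 + j12.4 Ω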